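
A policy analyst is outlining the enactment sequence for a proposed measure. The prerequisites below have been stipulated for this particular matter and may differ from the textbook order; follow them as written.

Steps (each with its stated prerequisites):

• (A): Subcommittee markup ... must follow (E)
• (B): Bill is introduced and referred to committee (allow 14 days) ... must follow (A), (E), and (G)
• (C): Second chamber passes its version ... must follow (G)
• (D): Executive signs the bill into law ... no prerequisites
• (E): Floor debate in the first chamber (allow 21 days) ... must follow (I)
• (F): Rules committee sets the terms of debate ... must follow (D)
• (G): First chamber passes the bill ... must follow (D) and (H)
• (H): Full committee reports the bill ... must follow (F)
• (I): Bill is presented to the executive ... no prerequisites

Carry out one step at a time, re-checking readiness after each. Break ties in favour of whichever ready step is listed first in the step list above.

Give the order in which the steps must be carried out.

(D) and (I) have no prerequisites; (D) is listed earlier, so (D) is first.
Ready: (F) and (I). (F) is listed earlier → (F).
(H) and (I) are both available; (H) is listed earlier → (H).
(G) and (I) are both available; (G) is listed earlier → (G).
(C) and (I) are both available; (C) is listed earlier → (C).
That leaves (I) as the only ready step → (I).
(E) is the only step now ready → (E).
(A) needed (E), now all done → (A).
(B) needed (A), (E) and (G), now all done → (B).

(D), (F), (H), (G), (C), (I), (E), (A), (B)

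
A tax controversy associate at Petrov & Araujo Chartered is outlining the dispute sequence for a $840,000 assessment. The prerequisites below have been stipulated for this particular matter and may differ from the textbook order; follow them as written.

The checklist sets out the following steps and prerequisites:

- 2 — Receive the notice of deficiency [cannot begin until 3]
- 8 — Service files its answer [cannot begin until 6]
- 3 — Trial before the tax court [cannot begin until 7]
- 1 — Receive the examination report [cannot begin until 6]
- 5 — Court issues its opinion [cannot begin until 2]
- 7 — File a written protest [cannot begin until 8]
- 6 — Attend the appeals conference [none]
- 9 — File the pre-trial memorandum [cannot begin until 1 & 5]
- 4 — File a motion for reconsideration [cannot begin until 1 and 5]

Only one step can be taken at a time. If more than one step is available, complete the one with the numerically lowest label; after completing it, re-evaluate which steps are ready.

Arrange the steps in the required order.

6, 1, 8, 7, 3, 2, 5, 4, 9

6 has no prerequisites → 6 first.
1 and 8 are both available; 1 has the earlier label → 1.
Next only 8 has its prerequisites met → 8.
7 needed 8, now all done → 7.
3 is the only step now ready → 3.
2 needed 3, now all done → 2.
5 is the only step now ready → 5.
Ready: 4 and 9. 4 has the earlier label → 4.
9 is the only step now ready → 9.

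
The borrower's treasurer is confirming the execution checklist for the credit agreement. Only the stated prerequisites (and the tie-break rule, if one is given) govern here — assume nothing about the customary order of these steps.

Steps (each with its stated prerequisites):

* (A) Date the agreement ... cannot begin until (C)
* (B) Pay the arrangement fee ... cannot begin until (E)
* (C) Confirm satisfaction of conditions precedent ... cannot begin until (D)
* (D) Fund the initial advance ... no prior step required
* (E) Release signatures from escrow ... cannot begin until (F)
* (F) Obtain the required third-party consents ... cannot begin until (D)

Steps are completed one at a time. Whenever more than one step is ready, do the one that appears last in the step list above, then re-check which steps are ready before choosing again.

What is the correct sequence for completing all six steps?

Only (D) has no prerequisites, so it is first.
Ready: (F) and (C). (F) is listed later → (F).
(E) now also ready, so the ready set is {(E), (C)}; (E) is listed later → (E).
Now (C) and (B) have their prerequisites met. (C) is listed later, so (C) next.
Ready: (B) and (A). (B) is listed later → (B).
(A) needed (C), now all done → (A).

(D), (F), (E), (C), (B), (A)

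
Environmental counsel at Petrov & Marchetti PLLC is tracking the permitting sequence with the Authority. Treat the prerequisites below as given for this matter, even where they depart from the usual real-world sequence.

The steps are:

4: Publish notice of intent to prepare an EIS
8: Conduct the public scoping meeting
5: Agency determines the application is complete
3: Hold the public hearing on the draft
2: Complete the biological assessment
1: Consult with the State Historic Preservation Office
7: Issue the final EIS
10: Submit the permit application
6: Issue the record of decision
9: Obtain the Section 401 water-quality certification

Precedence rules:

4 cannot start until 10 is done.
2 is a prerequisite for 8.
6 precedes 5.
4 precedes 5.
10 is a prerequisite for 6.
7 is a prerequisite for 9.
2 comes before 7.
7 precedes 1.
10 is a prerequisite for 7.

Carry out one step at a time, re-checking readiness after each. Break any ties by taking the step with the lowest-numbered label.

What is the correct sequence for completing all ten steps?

2, 3, 8, 10, 4, 6, 5, 7, 1, 9

Nothing is required for 2, 3 and 10. 2 has the earlier label → 2 first.
3, 8 and 10 are all available; 3 has the earlier label → 3.
8 and 10 are both available; 8 has the earlier label → 8.
10 is the only step now ready → 10.
4, 6 and 7 are all available; 4 has the earlier label → 4.
Ready: 6 and 7. 6 has the earlier label → 6.
5 and 7 are both available; 5 has the earlier label → 5.
7 needed 2 and 10, now all done → 7.
1 and 9 are both available; 1 has the earlier label → 1.
That leaves 9 as the only ready step → 9.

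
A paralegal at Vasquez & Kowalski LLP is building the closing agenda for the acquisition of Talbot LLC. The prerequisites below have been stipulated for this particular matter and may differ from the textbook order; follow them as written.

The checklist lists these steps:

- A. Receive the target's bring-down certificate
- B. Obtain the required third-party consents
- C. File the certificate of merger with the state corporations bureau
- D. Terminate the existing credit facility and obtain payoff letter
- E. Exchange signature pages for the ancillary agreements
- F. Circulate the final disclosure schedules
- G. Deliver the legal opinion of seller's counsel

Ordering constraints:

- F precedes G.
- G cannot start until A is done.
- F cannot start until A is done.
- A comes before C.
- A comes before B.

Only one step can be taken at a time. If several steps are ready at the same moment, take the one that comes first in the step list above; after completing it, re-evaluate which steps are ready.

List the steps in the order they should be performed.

A, D and E have no prerequisites; A is listed earlier, so A is first.
Ready: B, C, D, E and F. B is listed earlier → B.
C, D, E and F are all available; C is listed earlier → C.
Ready: D, E and F. D is listed earlier → D.
Ready: E and F. E is listed earlier → E.
Next only F has its prerequisites met → F.
That leaves G as the only ready step → G.

A B C D E F G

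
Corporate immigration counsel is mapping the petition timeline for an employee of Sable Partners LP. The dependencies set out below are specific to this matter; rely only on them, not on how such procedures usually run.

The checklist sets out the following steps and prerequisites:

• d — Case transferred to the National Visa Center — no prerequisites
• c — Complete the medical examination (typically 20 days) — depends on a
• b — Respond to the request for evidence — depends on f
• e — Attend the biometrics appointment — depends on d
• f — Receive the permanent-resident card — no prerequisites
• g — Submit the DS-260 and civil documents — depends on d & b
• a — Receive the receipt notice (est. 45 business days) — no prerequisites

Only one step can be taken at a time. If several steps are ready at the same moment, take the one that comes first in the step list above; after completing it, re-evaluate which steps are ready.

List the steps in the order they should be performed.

d, e, f, b, g, a, c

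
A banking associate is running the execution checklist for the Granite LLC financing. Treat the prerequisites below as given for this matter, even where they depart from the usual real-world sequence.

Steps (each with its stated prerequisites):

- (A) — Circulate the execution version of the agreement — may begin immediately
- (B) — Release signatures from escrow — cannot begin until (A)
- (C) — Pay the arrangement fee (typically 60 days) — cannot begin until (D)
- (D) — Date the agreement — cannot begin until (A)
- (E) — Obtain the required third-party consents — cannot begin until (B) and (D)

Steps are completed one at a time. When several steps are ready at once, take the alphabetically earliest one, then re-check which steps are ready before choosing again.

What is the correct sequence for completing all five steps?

Only (A) has no prerequisites, so it is first.
Now (B) and (D) have their prerequisites met. (B) has the earlier label, so (B) next.
(D) needed (A), now all done → (D).
Now (C) and (E) have their prerequisites met. (C) has the earlier label, so (C) next.
(E) needed (B) and (D), now all done → (E).

(A), (B), (D), (C), (E)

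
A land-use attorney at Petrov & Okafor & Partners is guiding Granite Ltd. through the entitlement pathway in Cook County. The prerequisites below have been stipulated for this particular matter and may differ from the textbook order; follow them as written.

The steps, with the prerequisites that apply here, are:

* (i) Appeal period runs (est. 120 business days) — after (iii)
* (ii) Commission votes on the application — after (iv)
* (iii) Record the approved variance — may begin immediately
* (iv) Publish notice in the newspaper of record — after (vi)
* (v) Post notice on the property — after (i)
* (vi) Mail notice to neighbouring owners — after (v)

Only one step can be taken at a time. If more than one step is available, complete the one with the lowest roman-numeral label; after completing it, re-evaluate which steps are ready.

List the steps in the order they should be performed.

(iii) is the only step with nothing outstanding, so it goes first.
(i) needed (iii), now all done → (i).
That leaves (v) as the only ready step → (v).
Next only (vi) has its prerequisites met → (vi).
(iv) needed (vi), now all done → (iv).
Next only (ii) has its prerequisites met → (ii).

(iii) → (i) → (v) → (vi) → (iv) → (ii)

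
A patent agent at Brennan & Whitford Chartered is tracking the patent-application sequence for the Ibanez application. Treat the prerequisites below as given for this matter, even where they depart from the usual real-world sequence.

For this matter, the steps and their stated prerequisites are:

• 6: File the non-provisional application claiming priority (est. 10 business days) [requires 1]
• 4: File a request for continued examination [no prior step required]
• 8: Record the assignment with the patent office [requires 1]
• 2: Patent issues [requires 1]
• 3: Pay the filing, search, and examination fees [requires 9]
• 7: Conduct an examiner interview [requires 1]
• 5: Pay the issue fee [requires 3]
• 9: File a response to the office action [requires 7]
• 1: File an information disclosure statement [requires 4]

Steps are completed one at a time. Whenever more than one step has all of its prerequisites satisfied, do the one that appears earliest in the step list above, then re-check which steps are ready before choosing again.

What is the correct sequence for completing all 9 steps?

4 is the only step with nothing outstanding, so it goes first.
That leaves 1 as the only ready step → 1.
6, 8, 2 and 7 are all available; 6 is listed earlier → 6.
Now 8, 2 and 7 have their prerequisites met. 8 is listed earlier, so 8 next.
Ready: 2 and 7. 2 is listed earlier → 2.
That leaves 7 as the only ready step → 7.
Next only 9 has its prerequisites met → 9.
3 is the only step now ready → 3.
That leaves 5 as the only ready step → 5.

4 1 6 8 2 7 9 3 5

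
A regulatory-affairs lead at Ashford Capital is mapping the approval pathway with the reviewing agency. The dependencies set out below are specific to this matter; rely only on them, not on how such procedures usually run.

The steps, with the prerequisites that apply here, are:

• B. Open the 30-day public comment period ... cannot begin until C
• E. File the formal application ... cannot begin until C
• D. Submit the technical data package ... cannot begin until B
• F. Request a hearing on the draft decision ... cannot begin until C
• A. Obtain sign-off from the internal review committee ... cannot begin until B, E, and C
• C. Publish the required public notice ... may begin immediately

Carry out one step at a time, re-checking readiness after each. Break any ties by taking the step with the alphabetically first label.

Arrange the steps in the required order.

C, B, D, E, A, F

C is the only step with nothing outstanding, so it goes first.
Ready: B, E and F. B has the earlier label → B.
Ready: D, E and F. D has the earlier label → D.
Now E and F have their prerequisites met. E has the earlier label, so E next.
A and F are both available; A has the earlier label → A.
F needed C, now all done → F.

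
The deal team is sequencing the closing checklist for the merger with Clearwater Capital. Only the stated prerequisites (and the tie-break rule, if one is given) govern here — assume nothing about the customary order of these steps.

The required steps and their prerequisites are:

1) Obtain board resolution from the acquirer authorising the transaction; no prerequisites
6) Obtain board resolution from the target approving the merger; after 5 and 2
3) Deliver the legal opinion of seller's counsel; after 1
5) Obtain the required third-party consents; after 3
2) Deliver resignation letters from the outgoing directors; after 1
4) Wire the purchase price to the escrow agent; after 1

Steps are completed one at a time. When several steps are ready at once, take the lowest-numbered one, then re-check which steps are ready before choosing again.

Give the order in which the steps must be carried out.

1, 2, 3, 4, 5, 6

1 has no prerequisites → 1 first.
Now 2, 3 and 4 have their prerequisites met. 2 has the earlier label, so 2 next.
Now 3 and 4 have their prerequisites met. 3 has the earlier label, so 3 next.
Now 4 and 5 have their prerequisites met. 4 has the earlier label, so 4 next.
5 is the only step now ready → 5.
Next only 6 has its prerequisites met → 6.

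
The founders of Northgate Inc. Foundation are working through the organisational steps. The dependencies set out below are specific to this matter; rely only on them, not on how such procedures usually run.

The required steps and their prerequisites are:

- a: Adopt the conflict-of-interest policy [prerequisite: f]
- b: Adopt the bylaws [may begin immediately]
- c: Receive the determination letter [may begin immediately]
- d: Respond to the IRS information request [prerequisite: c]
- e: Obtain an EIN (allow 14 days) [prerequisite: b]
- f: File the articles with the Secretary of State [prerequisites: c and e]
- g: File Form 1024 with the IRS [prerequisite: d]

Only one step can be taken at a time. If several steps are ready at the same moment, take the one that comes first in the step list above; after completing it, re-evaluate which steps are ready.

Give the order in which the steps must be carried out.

b, c, d, e, f, a, g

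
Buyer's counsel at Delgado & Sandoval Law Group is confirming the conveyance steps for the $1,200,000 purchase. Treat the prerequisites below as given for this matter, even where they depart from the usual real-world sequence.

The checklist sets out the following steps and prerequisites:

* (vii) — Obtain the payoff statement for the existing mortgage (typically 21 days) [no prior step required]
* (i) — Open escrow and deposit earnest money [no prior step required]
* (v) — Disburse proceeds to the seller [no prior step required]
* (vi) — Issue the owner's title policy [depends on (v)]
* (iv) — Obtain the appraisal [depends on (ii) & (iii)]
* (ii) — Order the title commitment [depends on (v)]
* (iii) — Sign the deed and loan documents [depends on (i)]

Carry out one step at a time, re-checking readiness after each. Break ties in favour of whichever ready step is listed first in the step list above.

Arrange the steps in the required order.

(vii) → (i) → (v) → (vi) → (ii) → (iii) → (iv)

Nothing is required for (vii), (i) and (v). (vii) is listed earlier → (vii) first.
Now (i) and (v) have their prerequisites met. (i) is listed earlier, so (i) next.
(iii) now also ready, so the ready set is {(v), (iii)}; (v) is listed earlier → (v).
(vi) and (ii) now also ready, so the ready set is {(vi), (ii), (iii)}; (vi) is listed earlier → (vi).
Ready: (ii) and (iii). (ii) is listed earlier → (ii).
That leaves (iii) as the only ready step → (iii).
(iv) needed (ii) and (iii), now all done → (iv).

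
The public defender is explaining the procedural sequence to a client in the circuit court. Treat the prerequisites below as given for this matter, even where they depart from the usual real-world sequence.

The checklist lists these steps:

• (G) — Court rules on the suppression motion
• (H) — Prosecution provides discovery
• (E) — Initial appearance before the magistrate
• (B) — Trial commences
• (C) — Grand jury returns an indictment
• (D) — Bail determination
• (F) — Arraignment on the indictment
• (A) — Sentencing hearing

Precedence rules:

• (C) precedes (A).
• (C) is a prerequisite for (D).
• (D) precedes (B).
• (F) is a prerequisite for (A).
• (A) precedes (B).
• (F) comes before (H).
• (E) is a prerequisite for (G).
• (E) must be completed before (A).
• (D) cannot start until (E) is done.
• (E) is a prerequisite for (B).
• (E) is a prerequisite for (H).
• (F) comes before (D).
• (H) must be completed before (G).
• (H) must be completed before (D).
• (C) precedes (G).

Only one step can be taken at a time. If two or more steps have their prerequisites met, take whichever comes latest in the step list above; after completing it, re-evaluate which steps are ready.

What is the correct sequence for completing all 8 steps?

(F), (C) and (E) have no prerequisites; (F) is listed later, so (F) is first.
Ready: (C) and (E). (C) is listed later → (C).
That leaves (E) as the only ready step → (E).
Ready: (A) and (H). (A) is listed later → (A).
Next only (H) has its prerequisites met → (H).
Ready: (D) and (G). (D) is listed later → (D).
(B) and (G) are both available; (B) is listed later → (B).
(G) needed (C), (E) and (H), now all done → (G).

(F) → (C) → (E) → (A) → (H) → (D) → (B) → (G)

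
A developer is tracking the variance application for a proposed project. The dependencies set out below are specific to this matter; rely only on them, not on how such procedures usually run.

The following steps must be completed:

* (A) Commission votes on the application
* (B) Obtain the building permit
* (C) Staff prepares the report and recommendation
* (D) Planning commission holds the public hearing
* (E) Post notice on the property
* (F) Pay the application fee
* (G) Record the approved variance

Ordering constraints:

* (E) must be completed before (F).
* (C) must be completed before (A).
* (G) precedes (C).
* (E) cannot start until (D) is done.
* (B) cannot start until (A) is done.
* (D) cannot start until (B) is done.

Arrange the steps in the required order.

(G), (C), (A), (B), (D), (E), (F)

(G) has no prerequisites → (G) first.
(C) is the only step now ready → (C).
That leaves (A) as the only ready step → (A).
(B) needed (A), now all done → (B).
(D) needed (B), now all done → (D).
Next only (E) has its prerequisites met → (E).
Next only (F) has its prerequisites met → (F).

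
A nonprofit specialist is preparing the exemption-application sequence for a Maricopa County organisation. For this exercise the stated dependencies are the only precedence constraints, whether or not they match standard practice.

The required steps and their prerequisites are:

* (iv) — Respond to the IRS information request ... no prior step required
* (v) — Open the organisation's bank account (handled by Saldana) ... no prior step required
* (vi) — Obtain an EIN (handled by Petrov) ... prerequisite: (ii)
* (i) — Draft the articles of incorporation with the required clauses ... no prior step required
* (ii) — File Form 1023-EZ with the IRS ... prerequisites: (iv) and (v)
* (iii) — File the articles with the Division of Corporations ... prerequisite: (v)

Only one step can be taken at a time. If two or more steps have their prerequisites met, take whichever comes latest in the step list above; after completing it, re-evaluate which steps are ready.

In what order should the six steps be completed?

(i), (v), (iii), (iv), (ii), (vi)

(i), (v) and (iv) have no prerequisites; (i) is listed later, so (i) is first.
Now (v) and (iv) have their prerequisites met. (v) is listed later, so (v) next.
(iii) now also ready, so the ready set is {(iii), (iv)}; (iii) is listed later → (iii).
(iv) is the only step now ready → (iv).
(ii) is the only step now ready → (ii).
That leaves (vi) as the only ready step → (vi).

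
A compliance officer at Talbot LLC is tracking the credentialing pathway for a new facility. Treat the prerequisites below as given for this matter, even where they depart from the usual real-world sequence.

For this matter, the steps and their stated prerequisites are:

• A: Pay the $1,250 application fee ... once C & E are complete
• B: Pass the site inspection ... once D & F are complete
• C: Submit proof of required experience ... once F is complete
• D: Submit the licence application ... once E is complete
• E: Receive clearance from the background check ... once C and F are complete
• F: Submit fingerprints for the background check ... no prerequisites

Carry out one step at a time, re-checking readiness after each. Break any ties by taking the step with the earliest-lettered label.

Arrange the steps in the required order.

F C E A D B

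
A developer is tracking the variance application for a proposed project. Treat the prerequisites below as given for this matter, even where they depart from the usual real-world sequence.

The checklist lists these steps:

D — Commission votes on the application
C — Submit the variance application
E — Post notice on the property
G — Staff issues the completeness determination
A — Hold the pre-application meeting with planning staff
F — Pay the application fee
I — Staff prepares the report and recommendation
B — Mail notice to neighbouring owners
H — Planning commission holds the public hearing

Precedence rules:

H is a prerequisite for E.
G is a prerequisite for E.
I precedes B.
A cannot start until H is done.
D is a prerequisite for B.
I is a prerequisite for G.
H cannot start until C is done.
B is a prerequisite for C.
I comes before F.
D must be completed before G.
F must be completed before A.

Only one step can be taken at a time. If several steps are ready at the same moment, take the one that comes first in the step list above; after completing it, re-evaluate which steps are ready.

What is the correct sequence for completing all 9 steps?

D and I have no prerequisites; D is listed earlier, so D is first.
Next only I has its prerequisites met → I.
Now G, F and B have their prerequisites met. G is listed earlier, so G next.
F and B are both available; F is listed earlier → F.
B needed D and I, now all done → B.
C is the only step now ready → C.
H needed C, now all done → H.
Now E and A have their prerequisites met. E is listed earlier, so E next.
A is the only step now ready → A.

D → I → G → F → B → C → H → E → A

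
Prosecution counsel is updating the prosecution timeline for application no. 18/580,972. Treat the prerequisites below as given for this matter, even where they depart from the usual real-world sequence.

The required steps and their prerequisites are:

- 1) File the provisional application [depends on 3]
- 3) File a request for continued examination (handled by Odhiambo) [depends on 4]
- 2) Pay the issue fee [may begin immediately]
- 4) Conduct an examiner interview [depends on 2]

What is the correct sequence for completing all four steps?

Only 2 has no prerequisites, so it is first.
4 is the only step now ready → 4.
That leaves 3 as the only ready step → 3.
1 needed 3, now all done → 1.

2, 4, 3, 1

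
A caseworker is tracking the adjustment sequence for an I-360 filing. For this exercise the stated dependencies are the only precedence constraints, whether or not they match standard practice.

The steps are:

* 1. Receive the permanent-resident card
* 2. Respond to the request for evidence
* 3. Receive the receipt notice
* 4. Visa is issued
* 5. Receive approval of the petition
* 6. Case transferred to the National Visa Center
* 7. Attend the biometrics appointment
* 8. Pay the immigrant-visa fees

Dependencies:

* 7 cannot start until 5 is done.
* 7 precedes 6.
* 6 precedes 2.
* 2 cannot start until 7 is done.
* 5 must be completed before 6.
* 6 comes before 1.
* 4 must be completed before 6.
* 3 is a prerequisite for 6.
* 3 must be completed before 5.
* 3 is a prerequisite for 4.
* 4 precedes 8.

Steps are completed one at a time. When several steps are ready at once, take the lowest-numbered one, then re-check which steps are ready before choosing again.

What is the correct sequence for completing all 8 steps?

3 4 5 7 6 1 2 8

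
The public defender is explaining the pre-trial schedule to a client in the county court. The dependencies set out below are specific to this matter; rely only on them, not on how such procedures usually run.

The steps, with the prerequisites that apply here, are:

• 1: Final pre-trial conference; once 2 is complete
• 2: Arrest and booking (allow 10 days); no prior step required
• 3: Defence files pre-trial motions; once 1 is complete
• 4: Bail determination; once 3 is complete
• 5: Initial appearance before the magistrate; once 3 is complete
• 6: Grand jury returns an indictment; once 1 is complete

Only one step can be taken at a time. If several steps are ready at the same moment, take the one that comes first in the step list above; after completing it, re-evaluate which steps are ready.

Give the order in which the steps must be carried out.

2, 1, 3, 4, 5, 6

2 is the only step with nothing outstanding, so it goes first.
Next only 1 has its prerequisites met → 1.
3 and 6 are both available; 3 is listed earlier → 3.
4 and 5 now also ready, so the ready set is {4, 5, 6}; 4 is listed earlier → 4.
Ready: 5 and 6. 5 is listed earlier → 5.
6 is the only step now ready → 6.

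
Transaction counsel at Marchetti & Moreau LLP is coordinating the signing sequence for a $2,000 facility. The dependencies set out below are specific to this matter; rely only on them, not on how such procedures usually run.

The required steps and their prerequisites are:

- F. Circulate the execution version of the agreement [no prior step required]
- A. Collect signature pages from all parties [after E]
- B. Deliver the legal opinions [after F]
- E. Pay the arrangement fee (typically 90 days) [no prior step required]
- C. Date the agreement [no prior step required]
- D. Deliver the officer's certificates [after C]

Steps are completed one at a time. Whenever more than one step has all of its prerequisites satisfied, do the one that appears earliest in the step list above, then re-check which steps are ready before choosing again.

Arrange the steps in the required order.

F B E A C D

Nothing is required for F, E and C. F is listed earlier → F first.
B now also ready, so the ready set is {B, E, C}; B is listed earlier → B.
Ready: E and C. E is listed earlier → E.
A and C are both available; A is listed earlier → A.
That leaves C as the only ready step → C.
D needed C, now all done → D.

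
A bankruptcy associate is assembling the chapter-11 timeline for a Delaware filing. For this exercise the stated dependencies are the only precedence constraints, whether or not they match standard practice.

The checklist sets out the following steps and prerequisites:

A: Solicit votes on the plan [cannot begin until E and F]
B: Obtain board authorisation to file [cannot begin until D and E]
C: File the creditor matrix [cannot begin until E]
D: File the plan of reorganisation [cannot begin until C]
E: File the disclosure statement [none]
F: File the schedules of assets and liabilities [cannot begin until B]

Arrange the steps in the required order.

E C D B F A

E is the only step with nothing outstanding, so it goes first.
That leaves C as the only ready step → C.
D needed C, now all done → D.
B needed D and E, now all done → B.
Next only F has its prerequisites met → F.
A needed E and F, now all done → A.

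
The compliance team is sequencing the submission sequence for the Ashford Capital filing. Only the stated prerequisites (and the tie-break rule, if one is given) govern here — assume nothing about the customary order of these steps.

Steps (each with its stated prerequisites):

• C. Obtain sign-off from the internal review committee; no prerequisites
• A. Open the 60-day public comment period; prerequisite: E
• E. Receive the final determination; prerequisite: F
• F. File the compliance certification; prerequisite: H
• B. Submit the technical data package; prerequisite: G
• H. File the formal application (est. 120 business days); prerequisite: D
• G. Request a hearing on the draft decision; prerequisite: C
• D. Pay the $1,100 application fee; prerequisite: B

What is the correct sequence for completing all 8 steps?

C → G → B → D → H → F → E → A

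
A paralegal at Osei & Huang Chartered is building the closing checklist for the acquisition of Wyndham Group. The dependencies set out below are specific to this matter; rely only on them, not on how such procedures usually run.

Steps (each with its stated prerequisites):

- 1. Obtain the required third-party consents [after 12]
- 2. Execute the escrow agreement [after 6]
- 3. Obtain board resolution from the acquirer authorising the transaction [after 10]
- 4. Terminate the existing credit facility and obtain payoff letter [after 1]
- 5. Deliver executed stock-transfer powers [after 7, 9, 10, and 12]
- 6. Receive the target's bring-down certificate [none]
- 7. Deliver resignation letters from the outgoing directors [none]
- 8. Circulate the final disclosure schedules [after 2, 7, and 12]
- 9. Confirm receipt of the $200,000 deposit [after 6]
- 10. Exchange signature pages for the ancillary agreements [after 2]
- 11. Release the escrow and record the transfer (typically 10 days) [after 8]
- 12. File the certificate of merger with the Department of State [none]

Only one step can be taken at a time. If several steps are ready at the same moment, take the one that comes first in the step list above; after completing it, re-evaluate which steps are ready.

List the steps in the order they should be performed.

6, 7 and 12 have no prerequisites; 6 is listed earlier, so 6 is first.
2 and 9 now also ready, so the ready set is {2, 7, 9, 12}; 2 is listed earlier → 2.
7, 9, 10 and 12 are all available; 7 is listed earlier → 7.
Now 9, 10 and 12 have their prerequisites met. 9 is listed earlier, so 9 next.
Ready: 10 and 12. 10 is listed earlier → 10.
Ready: 3 and 12. 3 is listed earlier → 3.
That leaves 12 as the only ready step → 12.
Now 1, 5 and 8 have their prerequisites met. 1 is listed earlier, so 1 next.
4, 5 and 8 are all available; 4 is listed earlier → 4.
5 and 8 are both available; 5 is listed earlier → 5.
8 is the only step now ready → 8.
That leaves 11 as the only ready step → 11.

6, 2, 7, 9, 10, 3, 12, 1, 4, 5, 8, 11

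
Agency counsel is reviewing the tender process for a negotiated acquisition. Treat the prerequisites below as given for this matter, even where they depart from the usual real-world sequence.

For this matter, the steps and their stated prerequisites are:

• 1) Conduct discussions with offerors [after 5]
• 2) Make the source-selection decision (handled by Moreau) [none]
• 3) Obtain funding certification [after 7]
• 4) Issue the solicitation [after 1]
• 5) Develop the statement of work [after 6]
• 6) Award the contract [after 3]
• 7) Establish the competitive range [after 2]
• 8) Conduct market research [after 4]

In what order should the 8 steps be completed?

2 → 7 → 3 → 6 → 5 → 1 → 4 → 8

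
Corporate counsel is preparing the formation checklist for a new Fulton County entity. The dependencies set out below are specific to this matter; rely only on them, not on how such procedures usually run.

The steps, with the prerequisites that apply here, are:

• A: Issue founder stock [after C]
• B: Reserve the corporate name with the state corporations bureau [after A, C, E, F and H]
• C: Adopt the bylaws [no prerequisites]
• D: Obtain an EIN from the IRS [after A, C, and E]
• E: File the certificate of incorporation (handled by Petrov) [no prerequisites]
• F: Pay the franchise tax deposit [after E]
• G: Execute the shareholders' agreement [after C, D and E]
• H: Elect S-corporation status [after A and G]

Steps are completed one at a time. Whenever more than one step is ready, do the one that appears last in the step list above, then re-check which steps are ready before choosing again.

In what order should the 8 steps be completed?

Nothing is required for E and C. E is listed later → E first.
F now also ready, so the ready set is {F, C}; F is listed later → F.
Next only C has its prerequisites met → C.
Next only A has its prerequisites met → A.
D needed E, C and A, now all done → D.
G needed E, D and C, now all done → G.
That leaves H as the only ready step → H.
B needed H, F, E, C and A, now all done → B.

E F C A D G H B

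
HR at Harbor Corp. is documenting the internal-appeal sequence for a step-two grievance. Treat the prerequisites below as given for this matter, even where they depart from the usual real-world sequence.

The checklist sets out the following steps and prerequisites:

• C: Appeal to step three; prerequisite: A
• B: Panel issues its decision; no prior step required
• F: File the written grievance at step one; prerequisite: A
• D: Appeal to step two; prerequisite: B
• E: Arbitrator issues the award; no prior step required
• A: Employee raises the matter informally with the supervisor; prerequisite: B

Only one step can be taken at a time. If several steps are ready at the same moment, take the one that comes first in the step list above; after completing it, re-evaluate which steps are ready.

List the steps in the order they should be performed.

B → D → E → A → C → F

Nothing is required for B and E. B is listed earlier → B first.
D and A now also ready, so the ready set is {D, E, A}; D is listed earlier → D.
E and A are both available; E is listed earlier → E.
Next only A has its prerequisites met → A.
C and F are both available; C is listed earlier → C.
F is the only step now ready → F.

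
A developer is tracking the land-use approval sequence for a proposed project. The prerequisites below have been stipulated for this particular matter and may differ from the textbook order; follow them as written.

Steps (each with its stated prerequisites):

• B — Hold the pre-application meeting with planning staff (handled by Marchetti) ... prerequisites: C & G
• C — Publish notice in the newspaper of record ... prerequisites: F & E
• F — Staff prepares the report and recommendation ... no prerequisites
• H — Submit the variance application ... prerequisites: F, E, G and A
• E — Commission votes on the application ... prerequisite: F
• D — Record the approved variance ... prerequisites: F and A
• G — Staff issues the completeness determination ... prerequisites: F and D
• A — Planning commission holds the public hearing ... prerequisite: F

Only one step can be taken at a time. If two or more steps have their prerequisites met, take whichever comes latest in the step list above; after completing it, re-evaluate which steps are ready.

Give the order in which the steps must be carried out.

F A D G E H C B

F is the only step with nothing outstanding, so it goes first.
A and E are both available; A is listed later → A.
D now also ready, so the ready set is {D, E}; D is listed later → D.
G and E are both available; G is listed later → G.
E is the only step now ready → E.
Ready: H and C. H is listed later → H.
C needed E and F, now all done → C.
B needed G and C, now all done → B.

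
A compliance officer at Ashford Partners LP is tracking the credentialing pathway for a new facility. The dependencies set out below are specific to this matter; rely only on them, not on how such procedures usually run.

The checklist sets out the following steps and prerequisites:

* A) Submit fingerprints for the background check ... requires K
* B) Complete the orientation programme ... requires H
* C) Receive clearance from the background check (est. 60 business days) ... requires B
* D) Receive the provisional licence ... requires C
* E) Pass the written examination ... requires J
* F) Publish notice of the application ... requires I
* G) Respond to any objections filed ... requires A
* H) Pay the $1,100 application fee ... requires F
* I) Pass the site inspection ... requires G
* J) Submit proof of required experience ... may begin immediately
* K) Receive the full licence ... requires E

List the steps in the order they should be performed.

J, E, K, A, G, I, F, H, B, C, D

J has no prerequisites → J first.
Next only E has its prerequisites met → E.
K needed E, now all done → K.
A needed K, now all done → A.
G is the only step now ready → G.
I is the only step now ready → I.
That leaves F as the only ready step → F.
H is the only step now ready → H.
B needed H, now all done → B.
C needed B, now all done → C.
That leaves D as the only ready step → D.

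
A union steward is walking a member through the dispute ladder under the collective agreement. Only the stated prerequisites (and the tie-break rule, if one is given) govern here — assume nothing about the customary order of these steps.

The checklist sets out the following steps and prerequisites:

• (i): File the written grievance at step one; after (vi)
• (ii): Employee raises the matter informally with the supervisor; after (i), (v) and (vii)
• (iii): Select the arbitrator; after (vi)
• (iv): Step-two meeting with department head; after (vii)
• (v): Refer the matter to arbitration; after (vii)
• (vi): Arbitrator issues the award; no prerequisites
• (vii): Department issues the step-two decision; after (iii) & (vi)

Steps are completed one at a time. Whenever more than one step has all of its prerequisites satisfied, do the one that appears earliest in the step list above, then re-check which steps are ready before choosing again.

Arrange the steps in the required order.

(vi), (i), (iii), (vii), (iv), (v), (ii)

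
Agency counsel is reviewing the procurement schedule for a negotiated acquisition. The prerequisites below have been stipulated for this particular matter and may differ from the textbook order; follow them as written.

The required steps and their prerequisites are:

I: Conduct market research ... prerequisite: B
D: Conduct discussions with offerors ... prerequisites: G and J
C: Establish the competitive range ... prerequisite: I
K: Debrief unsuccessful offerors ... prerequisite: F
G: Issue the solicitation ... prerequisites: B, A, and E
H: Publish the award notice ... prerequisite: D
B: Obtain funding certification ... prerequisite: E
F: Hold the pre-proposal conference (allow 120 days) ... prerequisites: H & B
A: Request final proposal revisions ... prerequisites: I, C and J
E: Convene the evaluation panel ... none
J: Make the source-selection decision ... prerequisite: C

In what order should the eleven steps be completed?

E, B, I, C, J, A, G, D, H, F, K

E has no prerequisites → E first.
B needed E, now all done → B.
I needed B, now all done → I.
Next only C has its prerequisites met → C.
Next only J has its prerequisites met → J.
A needed I, C and J, now all done → A.
Next only G has its prerequisites met → G.
D is the only step now ready → D.
H needed D, now all done → H.
Next only F has its prerequisites met → F.
K needed F, now all done → K.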